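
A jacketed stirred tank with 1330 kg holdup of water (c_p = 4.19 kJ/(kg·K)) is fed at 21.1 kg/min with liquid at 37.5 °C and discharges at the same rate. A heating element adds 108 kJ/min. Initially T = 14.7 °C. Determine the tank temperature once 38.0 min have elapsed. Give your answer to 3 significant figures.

M c_p dT/dt = ṁ c_p (T_in − T) + Q̇.
τ = M/ṁ = 63.033 min; T_ss = T_in + Q̇/(ṁ c_p) = 37.5 + 108/(21.1·4.19) = 38.722 °C.
T approaches T_ss exponentially: T(t) = T_ss + (T₀ − T_ss) e^(−t/τ).
T(38.0) = 38.722 + (-24.022)·e^(−38.0/63.033) = 38.722 + (-24.022)·0.54725 = 25.576 °C.

25.6 °C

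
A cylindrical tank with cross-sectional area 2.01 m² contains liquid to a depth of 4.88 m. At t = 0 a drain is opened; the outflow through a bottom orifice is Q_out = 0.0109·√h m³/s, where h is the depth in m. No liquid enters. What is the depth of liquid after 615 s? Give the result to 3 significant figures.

0.293 m

A dh/dt = −Q_out = −0.0109 √h.
This is separable: 2 d(√h)/dt = −0.0109/A, so √h = √h₀ − (0.0109/(2A)) t.
√h = √4.88 − 0.0109·615/(2·2.01) = 2.2091 − 1.6675 = 0.54153.
h = 0.54153² = 0.29326 m.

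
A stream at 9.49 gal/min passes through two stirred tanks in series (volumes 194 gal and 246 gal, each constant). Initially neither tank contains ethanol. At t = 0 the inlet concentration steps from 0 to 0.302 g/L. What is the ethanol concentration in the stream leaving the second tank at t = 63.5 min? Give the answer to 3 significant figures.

Time constants: τᵢ = Vᵢ/Q for each well-mixed tank.
τ₁ = 194/9.49 = 20.443 min; τ₂ = 246/9.49 = 25.922 min.
Tank 1: C₁ = C_in(1 − e^(−t/τ₁)). Tank 2 (τ₁ ≠ τ₂): C₂ = C_in[1 − (τ₁ e^(−t/τ₁) − τ₂ e^(−t/τ₂))/(τ₁ − τ₂)].
At t = 63.5: e^(−t/τ₁) = 0.044768, e^(−t/τ₂) = 0.086323.
C₂ = 0.302·[1 − (20.443·0.044768 − 25.922·0.086323)/(-5.4795)] = 0.302·0.75864 = 0.22911 g/L.

0.229 g/L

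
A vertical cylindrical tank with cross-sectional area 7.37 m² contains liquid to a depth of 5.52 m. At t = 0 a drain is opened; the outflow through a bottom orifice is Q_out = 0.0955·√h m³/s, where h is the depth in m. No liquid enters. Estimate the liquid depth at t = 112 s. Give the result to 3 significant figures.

A dh/dt = −Q_out = −0.0955 √h.
∫ h^(−1/2) dh = −(0.0955/A) ∫ dt, giving 2√h = 2√h₀ − (0.0955/A) t.
√h = √5.52 − 0.0955·112/(2·7.37) = 2.3495 − 0.72564 = 1.6238.
h = 1.6238² = 2.6368 m.

2.64 m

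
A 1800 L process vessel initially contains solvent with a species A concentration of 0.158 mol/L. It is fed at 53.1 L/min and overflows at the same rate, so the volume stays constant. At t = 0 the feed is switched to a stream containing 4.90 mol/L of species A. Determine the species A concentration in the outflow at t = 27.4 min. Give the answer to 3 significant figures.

2.79 mol/L

Transient balance on the dissolved component: V dC/dt = Q(C_in − C).
Rewrite as dC/dt + C/τ = C_in/τ, τ = V/Q = 33.898 min.
Solution: C(t) = C_in + (C₀ − C_in) e^(−t/τ).
C(27.4) = 4.90 + (0.158 − 4.90)·e^(−27.4/33.898) = 4.90 + (-4.7420)·0.44561 = 2.7869 mol/L.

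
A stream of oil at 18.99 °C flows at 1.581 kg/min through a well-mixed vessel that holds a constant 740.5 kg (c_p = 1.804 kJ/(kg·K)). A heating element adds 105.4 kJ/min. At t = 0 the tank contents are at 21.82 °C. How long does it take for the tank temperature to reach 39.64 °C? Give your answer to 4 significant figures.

M c_p dT/dt = ṁ c_p (T_in − T) + Q̇.
τ = M/ṁ = 468.374 min; T_ss = T_in + Q̇/(ṁ c_p) = 55.9449 °C.
T(t) = T_ss + (T₀ − T_ss) e^(−t/τ). Set T = 39.64:
e^(−t/τ) = (39.64 − 55.9449)/(21.82 − 55.9449) = 0.477801
t = −468.374 · ln(0.477801) = 345.923 min.

345.9 min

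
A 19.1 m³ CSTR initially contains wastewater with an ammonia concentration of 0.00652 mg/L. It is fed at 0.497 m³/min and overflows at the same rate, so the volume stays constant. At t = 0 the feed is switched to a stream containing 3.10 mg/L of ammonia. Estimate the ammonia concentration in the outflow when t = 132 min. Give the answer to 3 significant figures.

3.00 mg/L

Species balance on the tank: V dC/dt = Q(C_in − C).
Time constant τ = V/Q = 19.1/0.497 = 38.431 min.
Integrating: C(t) = C_in + (C₀ − C_in) e^(−t/τ).
C(132) = 3.10 + (0.00652 − 3.10)·e^(−132/38.431) = 3.10 + (-3.0935)·0.032233 = 3.0003 mg/L.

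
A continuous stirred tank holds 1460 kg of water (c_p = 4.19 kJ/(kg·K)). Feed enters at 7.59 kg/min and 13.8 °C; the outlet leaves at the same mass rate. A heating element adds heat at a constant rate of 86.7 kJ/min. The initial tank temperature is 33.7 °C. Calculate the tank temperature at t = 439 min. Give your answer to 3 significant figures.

M c_p dT/dt = ṁ c_p (T_in − T) + Q̇.
Rearrange: dT/dt = (T_ss − T)/τ with τ = M/ṁ = 192.36 min and T_ss = T_in + Q̇/(ṁ c_p) = 16.526 °C.
Integrating: T(t) = T_ss + (T₀ − T_ss) e^(−t/τ).
T(439) = 16.526 + (17.174)·e^(−439/192.36) = 16.526 + (17.174)·0.10206 = 18.279 °C.

18.3 °C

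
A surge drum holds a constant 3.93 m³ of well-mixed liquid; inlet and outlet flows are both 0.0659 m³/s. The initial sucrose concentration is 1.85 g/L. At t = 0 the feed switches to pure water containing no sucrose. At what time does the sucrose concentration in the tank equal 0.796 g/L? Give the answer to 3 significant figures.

50.3 s

Species balance: V dC/dt = Q(C_in − C) ⇒ τ = V/Q = 59.636 s.
C(t) = C_in + (C₀ − C_in) e^(−t/τ). Set C = 0.796 and solve for t:
e^(−t/τ) = (C − C_in)/(C₀ − C_in) = (0.796 − 0)/(1.85 − 0) = 0.43027
t = −τ ln(…) = 59.636 × 0.84334 = 50.293 s.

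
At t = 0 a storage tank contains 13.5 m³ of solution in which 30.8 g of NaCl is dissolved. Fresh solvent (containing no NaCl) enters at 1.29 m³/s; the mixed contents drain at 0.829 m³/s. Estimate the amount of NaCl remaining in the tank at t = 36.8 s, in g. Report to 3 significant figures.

Total volume: dV/dt = Q_in − Q_out = 0.46100 m³/s, so V(t) = 13.5 + 0.46100 t and V(36.8) = 30.465 m³.
Solute balance: dm/dt = 0 − Q_out C = −Q_out m/V(t).
dm/m = −Q_out dt/(V₀ + 0.46100 t); integrating gives ln(m/m₀) = −(Q_out/(Q_in−Q_out)) ln(V/V₀).
m = m₀ (V₀/V)^(Q_out/(Q_in−Q_out)) = 30.8 × (13.5/30.465)^(1.7983) = 7.1273 g.

7.13 g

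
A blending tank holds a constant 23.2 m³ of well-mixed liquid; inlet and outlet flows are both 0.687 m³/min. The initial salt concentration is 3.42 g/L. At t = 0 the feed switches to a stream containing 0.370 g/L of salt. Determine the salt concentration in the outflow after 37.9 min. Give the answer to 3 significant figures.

Mass balance on the solute (V constant): V dC/dt = Q(C_in − C).
So dC/dt = (C_in − C)/τ with τ = V/Q = 23.2/0.687 = 33.770 min.
C approaches C_in exponentially: C(t) = C_in + (C₀ − C_in) e^(−t/τ).
C(37.9) = 0.370 + (3.42 − 0.370)·e^(−37.9/33.770) = 0.370 + (3.0500)·0.32553 = 1.3629 g/L.

1.36 g/L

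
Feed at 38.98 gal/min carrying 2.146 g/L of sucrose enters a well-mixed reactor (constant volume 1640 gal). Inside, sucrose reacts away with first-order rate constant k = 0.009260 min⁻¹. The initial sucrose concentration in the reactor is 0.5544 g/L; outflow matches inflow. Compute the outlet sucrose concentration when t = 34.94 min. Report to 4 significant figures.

Species balance: V dC/dt = Q C_in − Q C − k V C.
dC/dt = (Q/V) C_in − (Q/V + k) C; effective rate a = Q/V + k = 0.0237683 + 0.009260 = 0.0330283 min⁻¹.
C_ss = Q C_in/(Q + kV) = 1.54434 g/L; C(t) = C_ss + (C₀ − C_ss) e^(−a t).
C(34.94) = 1.54434 + (-0.989935)·e^(−0.0330283·34.94) = 1.54434 + (-0.989935)·0.315370 = 1.23214 g/L.

1.232 g/L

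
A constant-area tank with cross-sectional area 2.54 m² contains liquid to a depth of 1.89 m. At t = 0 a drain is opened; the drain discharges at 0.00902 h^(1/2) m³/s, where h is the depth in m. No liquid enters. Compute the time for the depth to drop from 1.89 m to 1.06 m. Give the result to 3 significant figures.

194 s

With no inflow, A dh/dt = −0.00902 √h.
Separate and integrate: 2(√h − √h₀) = −(0.00902/A) t.
t = 2A(√h₀ − √h)/0.00902 = 2·2.54·(√1.89 − √1.06)/0.00902
  = 5.0800 × (1.3748 − 1.0296) / 0.00902 = 194.42 s.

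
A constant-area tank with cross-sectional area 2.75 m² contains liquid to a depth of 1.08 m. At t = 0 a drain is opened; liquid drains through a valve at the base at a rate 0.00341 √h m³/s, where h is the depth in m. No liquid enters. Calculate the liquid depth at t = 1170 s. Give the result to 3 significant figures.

Volume balance on the tank: A dh/dt = −0.00341 √h.
Separate and integrate: 2(√h − √h₀) = −(0.00341/A) t.
√h = √1.08 − 0.00341·1170/(2·2.75) = 1.0392 − 0.72540 = 0.31383.
h = 0.31383² = 0.098490 m.

0.0985 m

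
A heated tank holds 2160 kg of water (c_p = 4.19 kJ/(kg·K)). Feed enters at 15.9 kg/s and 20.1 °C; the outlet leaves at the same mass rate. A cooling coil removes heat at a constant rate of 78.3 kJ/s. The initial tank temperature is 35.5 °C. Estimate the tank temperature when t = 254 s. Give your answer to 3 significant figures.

M c_p dT/dt = ṁ c_p (T_in − T) − Q̇.
τ = M/ṁ = 135.85 s; T_ss = T_in − Q̇/(ṁ c_p) = 20.1 − 78.3/(15.9·4.19) = 18.925 °C.
Integrating: T(t) = T_ss + (T₀ − T_ss) e^(−t/τ).
T(254) = 18.925 + (16.575)·e^(−254/135.85) = 18.925 + (16.575)·0.15417 = 21.480 °C.

21.5 °C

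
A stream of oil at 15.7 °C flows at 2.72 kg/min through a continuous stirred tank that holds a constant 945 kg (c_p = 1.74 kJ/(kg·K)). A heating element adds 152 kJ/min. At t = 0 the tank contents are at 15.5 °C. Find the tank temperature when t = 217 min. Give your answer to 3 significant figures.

30.5 °C

M c_p dT/dt = ṁ c_p (T_in − T) + Q̇.
Rearrange: dT/dt = (T_ss − T)/τ with τ = M/ṁ = 347.43 min and T_ss = T_in + Q̇/(ṁ c_p) = 47.816 °C.
Solution: T(t) = T_ss + (T₀ − T_ss) e^(−t/τ).
T(217) = 47.816 + (-32.316)·e^(−217/347.43) = 47.816 + (-32.316)·0.53548 = 30.512 °C.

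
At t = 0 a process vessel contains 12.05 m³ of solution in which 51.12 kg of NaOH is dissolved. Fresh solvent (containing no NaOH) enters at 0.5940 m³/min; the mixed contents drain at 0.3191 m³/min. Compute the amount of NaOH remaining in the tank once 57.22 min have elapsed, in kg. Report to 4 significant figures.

Total volume: dV/dt = Q_in − Q_out = 0.274900 m³/min, so V(t) = 12.05 + 0.274900 t and V(57.22) = 27.7798 m³.
No NaOH enters, so dm/dt = −Q_out · (m/V).
dm/m = −Q_out dt/(V₀ + 0.274900 t); integrating gives ln(m/m₀) = −(Q_out/(Q_in−Q_out)) ln(V/V₀).
m = m₀ (V₀/V)^(Q_out/(Q_in−Q_out)) = 51.12 × (12.05/27.7798)^(1.16079) = 19.3877 kg.

19.39 kg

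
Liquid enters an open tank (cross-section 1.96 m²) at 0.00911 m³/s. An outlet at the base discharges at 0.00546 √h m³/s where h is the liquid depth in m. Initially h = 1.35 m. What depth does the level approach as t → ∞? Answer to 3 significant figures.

2.78 m

Level balance: A dh/dt = 0.00911 − 0.00546 √h. Setting dh/dt = 0:
Q_in = 0.00546 √h_ss ⇒ √h_ss = 0.00911/0.00546 = 1.6685.
h_ss = 1.6685² = 2.7839 m. (Since h₀ = 1.35 m < h_ss, the level will rise toward this value.)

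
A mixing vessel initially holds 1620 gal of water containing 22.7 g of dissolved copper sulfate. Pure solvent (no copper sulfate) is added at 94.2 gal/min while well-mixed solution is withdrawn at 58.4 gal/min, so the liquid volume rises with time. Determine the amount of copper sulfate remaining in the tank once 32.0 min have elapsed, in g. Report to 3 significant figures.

9.49 g

Let m(t) be the amount of copper sulfate. Volume: V(t) = V₀ + (Q_in − Q_out) t = 1620 + 35.800 t; V(32.0) = 2765.6 gal.
No copper sulfate enters, so dm/dt = −Q_out · (m/V).
Separate: dm/m = −Q_out dt/V(t) ⇒ ln(m/m₀) = −(Q_out/(Q_in−Q_out)) ln(V/V₀).
m = m₀ (V₀/V)^(Q_out/(Q_in−Q_out)) = 22.7 × (1620/2765.6)^(1.6313) = 9.4868 g.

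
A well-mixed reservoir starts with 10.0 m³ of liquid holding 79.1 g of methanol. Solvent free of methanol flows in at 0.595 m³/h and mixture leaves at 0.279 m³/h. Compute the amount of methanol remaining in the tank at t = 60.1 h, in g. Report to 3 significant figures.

Total volume: dV/dt = Q_in − Q_out = 0.31600 m³/h, so V(t) = 10.0 + 0.31600 t and V(60.1) = 28.992 m³.
Species balance (pure solvent in): dm/dt = −Q_out · m/V(t).
dm/m = −Q_out dt/(V₀ + 0.31600 t); integrating gives ln(m/m₀) = −(Q_out/(Q_in−Q_out)) ln(V/V₀).
m = m₀ (V₀/V)^(Q_out/(Q_in−Q_out)) = 79.1 × (10.0/28.992)^(0.88291) = 30.905 g.

30.9 g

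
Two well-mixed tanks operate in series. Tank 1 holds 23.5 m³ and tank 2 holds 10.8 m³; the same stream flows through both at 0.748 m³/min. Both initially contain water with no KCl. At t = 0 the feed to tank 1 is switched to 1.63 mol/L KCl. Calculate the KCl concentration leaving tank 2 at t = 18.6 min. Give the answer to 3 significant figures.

0.344 mol/L

Each tank obeys Vᵢ dCᵢ/dt = Q(Cᵢ₋₁ − Cᵢ), so τᵢ = Vᵢ/Q.
τ₁ = 23.5/0.748 = 31.417 min; τ₂ = 10.8/0.748 = 14.439 min.
Tank 1: C₁ = C_in(1 − e^(−t/τ₁)). Tank 2 (τ₁ ≠ τ₂): C₂ = C_in[1 − (τ₁ e^(−t/τ₁) − τ₂ e^(−t/τ₂))/(τ₁ − τ₂)].
At t = 18.6: e^(−t/τ₁) = 0.55320, e^(−t/τ₂) = 0.27576.
C₂ = 1.63·[1 − (31.417·0.55320 − 14.439·0.27576)/(16.979)] = 1.63·0.21087 = 0.34371 mol/L.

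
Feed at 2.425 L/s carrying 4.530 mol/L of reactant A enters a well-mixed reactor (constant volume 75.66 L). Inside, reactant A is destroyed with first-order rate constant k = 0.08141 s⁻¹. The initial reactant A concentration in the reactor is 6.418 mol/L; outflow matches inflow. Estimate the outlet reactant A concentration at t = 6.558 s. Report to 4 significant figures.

V dC/dt = Q(C_in − C) − k V C.
dC/dt = (Q/V) C_in − (Q/V + k) C; effective rate a = Q/V + k = 0.0320513 + 0.08141 = 0.113461 s⁻¹.
C_ss = Q C_in/(Q + kV) = 1.27966 mol/L; C(t) = C_ss + (C₀ − C_ss) e^(−a t).
C(6.558) = 1.27966 + (5.13834)·e^(−0.113461·6.558) = 1.27966 + (5.13834)·0.475172 = 3.72126 mol/L.

3.721 mol/L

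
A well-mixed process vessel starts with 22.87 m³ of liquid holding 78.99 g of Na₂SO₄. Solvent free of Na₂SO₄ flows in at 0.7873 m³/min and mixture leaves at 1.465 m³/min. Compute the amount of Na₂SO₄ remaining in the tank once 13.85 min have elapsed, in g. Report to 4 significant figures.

25.21 g

Let m(t) be the amount of Na₂SO₄. Volume: V(t) = V₀ + (Q_in − Q_out) t = 22.87 − 0.677700 t; V(13.85) = 13.4839 m³.
Solute balance: dm/dt = 0 − Q_out C = −Q_out m/V(t).
dm/m = −Q_out dt/(V₀ − 0.677700 t); integrating gives ln(m/m₀) = −(Q_out/(Q_in−Q_out)) ln(V/V₀).
m = m₀ (V₀/V)^(Q_out/(Q_in−Q_out)) = 78.99 × (22.87/13.4839)^(-2.16172) = 25.2093 g.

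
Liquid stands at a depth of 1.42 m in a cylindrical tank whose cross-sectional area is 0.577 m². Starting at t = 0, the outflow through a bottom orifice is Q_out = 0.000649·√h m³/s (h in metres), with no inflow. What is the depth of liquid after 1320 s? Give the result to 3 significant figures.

A dh/dt = −Q_out = −0.000649 √h.
This is separable: 2 d(√h)/dt = −0.000649/A, so √h = √h₀ − (0.000649/(2A)) t.
√h = √1.42 − 0.000649·1320/(2·0.577) = 1.1916 − 0.74236 = 0.44928.
h = 0.44928² = 0.20185 m.

0.202 m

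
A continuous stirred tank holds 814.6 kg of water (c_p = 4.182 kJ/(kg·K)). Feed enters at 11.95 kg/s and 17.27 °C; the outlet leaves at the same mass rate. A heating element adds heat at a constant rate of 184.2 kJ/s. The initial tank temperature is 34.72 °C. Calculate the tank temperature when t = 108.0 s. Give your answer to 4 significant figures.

23.78 °C

M c_p dT/dt = ṁ c_p (T_in − T) + Q̇.
τ = M/ṁ = 68.1674 s; T_ss = T_in + Q̇/(ṁ c_p) = 17.27 + 184.2/(11.95·4.182) = 20.9559 °C.
Integrating: T(t) = T_ss + (T₀ − T_ss) e^(−t/τ).
T(108.0) = 20.9559 + (13.7641)·e^(−108.0/68.1674) = 20.9559 + (13.7641)·0.205084 = 23.7787 °C.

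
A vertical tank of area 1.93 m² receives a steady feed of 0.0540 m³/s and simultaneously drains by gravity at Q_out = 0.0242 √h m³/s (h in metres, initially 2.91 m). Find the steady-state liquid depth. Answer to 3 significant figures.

Level balance: A dh/dt = 0.0540 − 0.0242 √h. Setting dh/dt = 0:
Q_in = 0.0242 √h_ss ⇒ √h_ss = 0.0540/0.0242 = 2.2314.
h_ss = 2.2314² = 4.9792 m. (Since h₀ = 2.91 m < h_ss, the level will rise toward this value.)

4.98 m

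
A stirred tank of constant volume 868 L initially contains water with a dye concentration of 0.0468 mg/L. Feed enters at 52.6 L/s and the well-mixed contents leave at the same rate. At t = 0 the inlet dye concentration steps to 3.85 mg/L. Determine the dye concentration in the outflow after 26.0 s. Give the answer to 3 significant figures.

3.06 mg/L

Species balance on the tank: V dC/dt = Q(C_in − C).
Rewrite as dC/dt + C/τ = C_in/τ, τ = V/Q = 16.502 s.
C approaches C_in exponentially: C(t) = C_in + (C₀ − C_in) e^(−t/τ).
C(26.0) = 3.85 + (0.0468 − 3.85)·e^(−26.0/16.502) = 3.85 + (-3.8032)·0.20689 = 3.0632 mg/L.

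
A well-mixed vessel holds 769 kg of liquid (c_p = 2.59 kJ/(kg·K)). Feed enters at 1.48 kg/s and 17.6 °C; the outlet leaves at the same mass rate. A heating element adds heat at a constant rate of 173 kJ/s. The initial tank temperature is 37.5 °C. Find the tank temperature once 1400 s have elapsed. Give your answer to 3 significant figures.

Energy balance: M c_p dT/dt = ṁ c_p (T_in − T) + 173.
τ = M/ṁ = 519.59 s; T_ss = T_in + Q̇/(ṁ c_p) = 17.6 + 173/(1.48·2.59) = 62.732 °C.
Integrating: T(t) = T_ss + (T₀ − T_ss) e^(−t/τ).
T(1400) = 62.732 + (-25.232)·e^(−1400/519.59) = 62.732 + (-25.232)·0.067582 = 61.027 °C.

61.0 °C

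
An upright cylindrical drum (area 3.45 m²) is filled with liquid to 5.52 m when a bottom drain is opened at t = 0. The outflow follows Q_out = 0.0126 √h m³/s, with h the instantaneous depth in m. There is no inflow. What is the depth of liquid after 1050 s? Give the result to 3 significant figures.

With no inflow, A dh/dt = −0.0126 √h.
∫ h^(−1/2) dh = −(0.0126/A) ∫ dt, giving 2√h = 2√h₀ − (0.0126/A) t.
√h = √5.52 − 0.0126·1050/(2·3.45) = 2.3495 − 1.9174 = 0.43208.
h = 0.43208² = 0.18669 m.

0.187 m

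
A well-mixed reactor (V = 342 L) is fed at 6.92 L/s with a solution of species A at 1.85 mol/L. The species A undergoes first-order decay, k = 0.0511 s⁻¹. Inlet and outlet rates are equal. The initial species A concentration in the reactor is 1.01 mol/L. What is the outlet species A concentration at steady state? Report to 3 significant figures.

0.525 mol/L

Accumulation = in − out − consumed: V dC/dt = Q C_in − Q C − k V C.
At steady state: 0 = Q C_in − (Q + kV) C_ss, so C_ss = Q C_in/(Q + kV).
C_ss = 6.92·1.85/(6.92 + 0.0511·342) = 12.802/24.396 = 0.52475 mol/L.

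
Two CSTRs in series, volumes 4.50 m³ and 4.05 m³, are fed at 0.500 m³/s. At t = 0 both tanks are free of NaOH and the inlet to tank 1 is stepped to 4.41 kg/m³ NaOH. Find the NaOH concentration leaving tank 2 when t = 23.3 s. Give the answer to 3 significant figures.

Time constants: τᵢ = Vᵢ/Q for each well-mixed tank.
τ₁ = 4.50/0.500 = 9.0000 s; τ₂ = 4.05/0.500 = 8.1000 s.
Tank 1: C₁ = C_in(1 − e^(−t/τ₁)). Tank 2 (τ₁ ≠ τ₂): C₂ = C_in[1 − (τ₁ e^(−t/τ₁) − τ₂ e^(−t/τ₂))/(τ₁ − τ₂)].
At t = 23.3: e^(−t/τ₁) = 0.075103, e^(−t/τ₂) = 0.056329.
C₂ = 4.41·[1 − (9.0000·0.075103 − 8.1000·0.056329)/(0.90000)] = 4.41·0.75593 = 3.3336 kg/m³.

3.33 kg/m³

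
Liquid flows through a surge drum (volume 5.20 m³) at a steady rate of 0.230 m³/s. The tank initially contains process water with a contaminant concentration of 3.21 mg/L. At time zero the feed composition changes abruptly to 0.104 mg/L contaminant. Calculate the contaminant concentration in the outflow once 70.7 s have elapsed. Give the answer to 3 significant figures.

0.240 mg/L

Species balance on the tank: V dC/dt = Q(C_in − C).
Time constant τ = V/Q = 5.20/0.230 = 22.609 s.
Integrating: C(t) = C_in + (C₀ − C_in) e^(−t/τ).
C(70.7) = 0.104 + (3.21 − 0.104)·e^(−70.7/22.609) = 0.104 + (3.1060)·0.043844 = 0.24018 mg/L.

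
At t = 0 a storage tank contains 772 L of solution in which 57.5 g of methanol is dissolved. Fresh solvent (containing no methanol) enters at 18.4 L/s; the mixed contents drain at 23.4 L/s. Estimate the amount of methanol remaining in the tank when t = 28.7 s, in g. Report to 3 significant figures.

22.0 g

Total volume: dV/dt = Q_in − Q_out = -5.0000 L/s, so V(t) = 772 − 5.0000 t and V(28.7) = 628.50 L.
No methanol enters, so dm/dt = −Q_out · (m/V).
Separate: dm/m = −Q_out dt/V(t) ⇒ ln(m/m₀) = −(Q_out/(Q_in−Q_out)) ln(V/V₀).
m = m₀ (V₀/V)^(Q_out/(Q_in−Q_out)) = 57.5 × (772/628.50)^(-4.6800) = 21.963 g.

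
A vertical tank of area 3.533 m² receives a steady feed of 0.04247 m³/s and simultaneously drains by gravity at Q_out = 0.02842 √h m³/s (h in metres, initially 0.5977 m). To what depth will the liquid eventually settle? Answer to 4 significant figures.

A dh/dt = Q_in − 0.02842 √h. Steady state requires inflow = outflow:
Q_in = 0.02842 √h_ss ⇒ √h_ss = 0.04247/0.02842 = 1.49437.
h_ss = 1.49437² = 2.23314 m. (Since h₀ = 0.5977 m < h_ss, the level will rise toward this value.)

2.233 m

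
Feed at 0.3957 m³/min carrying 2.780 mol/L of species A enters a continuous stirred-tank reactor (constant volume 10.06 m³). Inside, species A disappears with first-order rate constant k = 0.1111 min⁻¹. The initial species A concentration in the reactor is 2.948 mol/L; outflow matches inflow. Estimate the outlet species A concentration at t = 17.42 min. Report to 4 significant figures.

V dC/dt = Q(C_in − C) − k V C.
This is linear with rate a = Q/V + k = 0.150434 min⁻¹.
C_ss = Q C_in/(Q + kV) = 0.726887 mol/L; C(t) = C_ss + (C₀ − C_ss) e^(−a t).
C(17.42) = 0.726887 + (2.22111)·e^(−0.150434·17.42) = 0.726887 + (2.22111)·0.0727621 = 0.888500 mol/L.

0.8885 mol/L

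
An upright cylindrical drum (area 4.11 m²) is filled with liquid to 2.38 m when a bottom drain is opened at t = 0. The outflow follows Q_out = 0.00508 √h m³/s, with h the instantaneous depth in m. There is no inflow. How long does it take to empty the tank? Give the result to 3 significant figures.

A dh/dt = −Q_out = −0.00508 √h.
Separate and integrate: 2(√h − √h₀) = −(0.00508/A) t.
Set h = 0: 2√h₀ = (0.00508/A) t_empty ⇒ t_empty = 2A√h₀/0.00508.
t_empty = 2·4.11·√2.38/0.00508 = 8.2200·1.5427/0.00508 = 2496.3 s.

2500 s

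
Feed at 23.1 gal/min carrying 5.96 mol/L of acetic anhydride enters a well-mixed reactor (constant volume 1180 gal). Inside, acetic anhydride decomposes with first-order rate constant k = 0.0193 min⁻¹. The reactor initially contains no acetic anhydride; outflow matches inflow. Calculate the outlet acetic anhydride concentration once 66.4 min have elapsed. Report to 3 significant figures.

Accumulation = in − out − consumed: V dC/dt = Q C_in − Q C − k V C.
This is linear with rate a = Q/V + k = 0.038876 min⁻¹.
C_ss = Q C_in/(Q + kV) = 3.0012 mol/L; C(t) = C_ss + (C₀ − C_ss) e^(−a t).
C(66.4) = 3.0012 + (-3.0012)·e^(−0.038876·66.4) = 3.0012 + (-3.0012)·0.075669 = 2.7741 mol/L.

2.77 mol/L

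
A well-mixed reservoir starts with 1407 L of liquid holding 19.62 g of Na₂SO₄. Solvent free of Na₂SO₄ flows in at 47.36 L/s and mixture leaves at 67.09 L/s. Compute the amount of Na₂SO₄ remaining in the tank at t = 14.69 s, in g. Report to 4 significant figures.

8.955 g

Let m(t) be the amount of Na₂SO₄. Volume: V(t) = V₀ + (Q_in − Q_out) t = 1407 − 19.7300 t; V(14.69) = 1117.17 L.
Solute balance: dm/dt = 0 − Q_out C = −Q_out m/V(t).
Separate: dm/m = −Q_out dt/V(t) ⇒ ln(m/m₀) = −(Q_out/(Q_in−Q_out)) ln(V/V₀).
m = m₀ (V₀/V)^(Q_out/(Q_in−Q_out)) = 19.62 × (1407/1117.17)^(-3.40041) = 8.95487 g.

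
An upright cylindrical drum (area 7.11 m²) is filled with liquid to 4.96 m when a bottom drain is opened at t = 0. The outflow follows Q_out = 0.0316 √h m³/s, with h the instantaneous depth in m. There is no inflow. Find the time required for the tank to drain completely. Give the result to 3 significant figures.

1000 s

Accumulation of liquid (constant cross-section A): A dh/dt = −0.0316 √h.
This is separable: 2 d(√h)/dt = −0.0316/A, so √h = √h₀ − (0.0316/(2A)) t.
Set h = 0: 2√h₀ = (0.0316/A) t_empty ⇒ t_empty = 2A√h₀/0.0316.
t_empty = 2·7.11·√4.96/0.0316 = 14.220·2.2271/0.0316 = 1002.2 s.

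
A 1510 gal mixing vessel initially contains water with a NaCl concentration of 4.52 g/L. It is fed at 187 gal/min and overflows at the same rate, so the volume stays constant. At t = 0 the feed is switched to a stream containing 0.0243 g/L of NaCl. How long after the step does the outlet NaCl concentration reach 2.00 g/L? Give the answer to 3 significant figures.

6.64 min

Species balance: V dC/dt = Q(C_in − C) ⇒ τ = V/Q = 8.0749 min.
C(t) = C_in + (C₀ − C_in) e^(−t/τ). Set C = 2.00 and solve for t:
e^(−t/τ) = (C − C_in)/(C₀ − C_in) = (2.00 − 0.0243)/(4.52 − 0.0243) = 0.43946
t = −τ ln(…) = 8.0749 × 0.82220 = 6.6391 min.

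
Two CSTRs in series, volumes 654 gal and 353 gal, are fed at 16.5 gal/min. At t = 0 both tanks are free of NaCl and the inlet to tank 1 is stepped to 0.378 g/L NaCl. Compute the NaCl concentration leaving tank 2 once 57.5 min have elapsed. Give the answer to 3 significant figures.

Species balance on tank i: dCᵢ/dt = (Cᵢ₋₁ − Cᵢ)/τᵢ with τᵢ = Vᵢ/Q.
τ₁ = 654/16.5 = 39.636 min; τ₂ = 353/16.5 = 21.394 min.
Tank 1: C₁ = C_in(1 − e^(−t/τ₁)). Tank 2 (τ₁ ≠ τ₂): C₂ = C_in[1 − (τ₁ e^(−t/τ₁) − τ₂ e^(−t/τ₂))/(τ₁ − τ₂)].
At t = 57.5: e^(−t/τ₁) = 0.23441, e^(−t/τ₂) = 0.068039.
C₂ = 0.378·[1 − (39.636·0.23441 − 21.394·0.068039)/(18.242)] = 0.378·0.57048 = 0.21564 g/L.

0.216 g/L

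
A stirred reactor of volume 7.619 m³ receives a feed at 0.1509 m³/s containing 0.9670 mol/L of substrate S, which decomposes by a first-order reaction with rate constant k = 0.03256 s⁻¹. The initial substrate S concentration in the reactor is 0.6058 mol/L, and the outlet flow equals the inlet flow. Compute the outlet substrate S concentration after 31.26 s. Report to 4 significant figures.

0.4124 mol/L

V dC/dt = Q(C_in − C) − k V C.
dC/dt = (Q/V) C_in − (Q/V + k) C; effective rate a = Q/V + k = 0.0198057 + 0.03256 = 0.0523657 s⁻¹.
C_ss = Q C_in/(Q + kV) = 0.365738 mol/L; C(t) = C_ss + (C₀ − C_ss) e^(−a t).
C(31.26) = 0.365738 + (0.240062)·e^(−0.0523657·31.26) = 0.365738 + (0.240062)·0.194572 = 0.412448 mol/L.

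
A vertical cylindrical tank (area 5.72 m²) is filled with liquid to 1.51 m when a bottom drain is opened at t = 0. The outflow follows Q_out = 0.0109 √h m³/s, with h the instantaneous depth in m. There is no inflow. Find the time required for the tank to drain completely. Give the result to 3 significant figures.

A dh/dt = −Q_out = −0.0109 √h.
Separate and integrate: 2(√h − √h₀) = −(0.0109/A) t.
Tank is empty when √h = 0: t_empty = 2A√h₀/0.0109.
t_empty = 2·5.72·√1.51/0.0109 = 11.440·1.2288/0.0109 = 1289.7 s.

1290 s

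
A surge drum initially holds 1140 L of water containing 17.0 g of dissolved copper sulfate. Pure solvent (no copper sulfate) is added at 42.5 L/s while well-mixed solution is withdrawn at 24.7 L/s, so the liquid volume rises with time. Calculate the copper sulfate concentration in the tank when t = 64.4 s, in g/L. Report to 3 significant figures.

Total volume: dV/dt = Q_in − Q_out = 17.800 L/s, so V(t) = 1140 + 17.800 t and V(64.4) = 2286.3 L.
Solute balance: dm/dt = 0 − Q_out C = −Q_out m/V(t).
dm/m = −Q_out dt/(V₀ + 17.800 t); integrating gives ln(m/m₀) = −(Q_out/(Q_in−Q_out)) ln(V/V₀).
m = m₀ (V₀/V)^(Q_out/(Q_in−Q_out)) = 17.0 × (1140/2286.3)^(1.3876) = 6.4723 g.
C = m/V = 6.4723/2286.3 = 0.0028309 g/L.

0.00283 g/L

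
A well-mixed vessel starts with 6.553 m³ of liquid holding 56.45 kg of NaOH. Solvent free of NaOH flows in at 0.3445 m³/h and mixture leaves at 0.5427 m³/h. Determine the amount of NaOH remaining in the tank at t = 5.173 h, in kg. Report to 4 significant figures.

Total volume: dV/dt = Q_in − Q_out = -0.198200 m³/h, so V(t) = 6.553 − 0.198200 t and V(5.173) = 5.52771 m³.
Solute balance: dm/dt = 0 − Q_out C = −Q_out m/V(t).
Separate: dm/m = −Q_out dt/V(t) ⇒ ln(m/m₀) = −(Q_out/(Q_in−Q_out)) ln(V/V₀).
m = m₀ (V₀/V)^(Q_out/(Q_in−Q_out)) = 56.45 × (6.553/5.52771)^(-2.73814) = 35.4266 kg.

35.43 kg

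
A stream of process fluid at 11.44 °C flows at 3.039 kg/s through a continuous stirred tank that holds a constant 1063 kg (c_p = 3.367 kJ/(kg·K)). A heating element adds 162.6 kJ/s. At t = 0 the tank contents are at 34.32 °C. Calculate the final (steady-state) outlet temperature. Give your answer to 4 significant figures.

M c_p dT/dt = ṁ c_p (T_in − T) + Q̇.
At steady state dT/dt = 0 ⇒ T_ss = T_in + Q̇/(ṁ c_p) = 11.44 + 162.6/(3.039·3.367) = 27.3308 °C.

27.33 °C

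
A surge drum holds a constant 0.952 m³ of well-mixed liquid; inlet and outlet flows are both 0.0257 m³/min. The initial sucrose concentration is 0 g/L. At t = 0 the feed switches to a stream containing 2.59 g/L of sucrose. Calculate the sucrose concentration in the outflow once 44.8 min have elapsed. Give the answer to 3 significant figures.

1.82 g/L

Mass balance on the solute (V constant): V dC/dt = Q(C_in − C).
Rewrite as dC/dt + C/τ = C_in/τ, τ = V/Q = 37.043 min.
Solution: C(t) = C_in + (C₀ − C_in) e^(−t/τ).
C(44.8) = 2.59 + (0 − 2.59)·e^(−44.8/37.043) = 2.59 + (-2.5900)·0.29837 = 1.8172 g/L.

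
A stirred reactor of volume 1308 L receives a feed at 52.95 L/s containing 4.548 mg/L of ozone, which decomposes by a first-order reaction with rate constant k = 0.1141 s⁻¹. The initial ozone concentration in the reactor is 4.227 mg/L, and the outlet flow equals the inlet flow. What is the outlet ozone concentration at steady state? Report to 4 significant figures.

Accumulation = in − out − consumed: V dC/dt = Q C_in − Q C − k V C.
At steady state: 0 = Q C_in − (Q + kV) C_ss, so C_ss = Q C_in/(Q + kV).
C_ss = 52.95·4.548/(52.95 + 0.1141·1308) = 240.817/202.193 = 1.19102 mg/L.

1.191 mg/L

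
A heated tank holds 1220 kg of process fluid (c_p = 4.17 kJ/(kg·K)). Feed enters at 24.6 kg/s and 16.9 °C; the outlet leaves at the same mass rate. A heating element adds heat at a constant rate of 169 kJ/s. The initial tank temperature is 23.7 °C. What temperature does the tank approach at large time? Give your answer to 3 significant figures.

18.5 °C

First-law balance (no shaft work): M c_p dT/dt = ṁ c_p (T_in − T) + 169.
At steady state dT/dt = 0 ⇒ T_ss = T_in + Q̇/(ṁ c_p) = 16.9 + 169/(24.6·4.17) = 18.547 °C.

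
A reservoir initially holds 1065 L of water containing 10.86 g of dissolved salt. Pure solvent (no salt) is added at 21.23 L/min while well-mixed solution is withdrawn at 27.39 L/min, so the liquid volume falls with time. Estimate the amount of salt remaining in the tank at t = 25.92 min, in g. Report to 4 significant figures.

Let m(t) be the amount of salt. Volume: V(t) = V₀ + (Q_in − Q_out) t = 1065 − 6.16000 t; V(25.92) = 905.333 L.
Solute balance: dm/dt = 0 − Q_out C = −Q_out m/V(t).
dm/m = −Q_out dt/(V₀ − 6.16000 t); integrating gives ln(m/m₀) = −(Q_out/(Q_in−Q_out)) ln(V/V₀).
m = m₀ (V₀/V)^(Q_out/(Q_in−Q_out)) = 10.86 × (1065/905.333)^(-4.44643) = 5.27440 g.

5.274 g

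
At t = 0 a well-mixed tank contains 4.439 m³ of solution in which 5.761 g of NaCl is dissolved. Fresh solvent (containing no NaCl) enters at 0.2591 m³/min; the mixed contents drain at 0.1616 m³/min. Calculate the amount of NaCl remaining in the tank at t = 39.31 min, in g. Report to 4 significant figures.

Let m(t) be the amount of NaCl. Volume: V(t) = V₀ + (Q_in − Q_out) t = 4.439 + 0.0975000 t; V(39.31) = 8.27172 m³.
Solute balance: dm/dt = 0 − Q_out C = −Q_out m/V(t).
Separate: dm/m = −Q_out dt/V(t) ⇒ ln(m/m₀) = −(Q_out/(Q_in−Q_out)) ln(V/V₀).
m = m₀ (V₀/V)^(Q_out/(Q_in−Q_out)) = 5.761 × (4.439/8.27172)^(1.65744) = 2.05341 g.

2.053 g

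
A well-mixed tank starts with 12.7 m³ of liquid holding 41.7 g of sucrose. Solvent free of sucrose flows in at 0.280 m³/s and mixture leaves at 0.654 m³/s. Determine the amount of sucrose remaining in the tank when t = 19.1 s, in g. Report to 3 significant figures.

9.83 g

Total volume: dV/dt = Q_in − Q_out = -0.37400 m³/s, so V(t) = 12.7 − 0.37400 t and V(19.1) = 5.5566 m³.
No sucrose enters, so dm/dt = −Q_out · (m/V).
dm/m = −Q_out dt/(V₀ − 0.37400 t); integrating gives ln(m/m₀) = −(Q_out/(Q_in−Q_out)) ln(V/V₀).
m = m₀ (V₀/V)^(Q_out/(Q_in−Q_out)) = 41.7 × (12.7/5.5566)^(-1.7487) = 9.8260 g.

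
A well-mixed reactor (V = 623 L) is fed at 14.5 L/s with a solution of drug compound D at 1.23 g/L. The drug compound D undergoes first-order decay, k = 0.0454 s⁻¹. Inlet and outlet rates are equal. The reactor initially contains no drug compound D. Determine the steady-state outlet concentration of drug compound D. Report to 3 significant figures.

V dC/dt = Q(C_in − C) − k V C.
At steady state: 0 = Q C_in − (Q + kV) C_ss, so C_ss = Q C_in/(Q + kV).
C_ss = 14.5·1.23/(14.5 + 0.0454·623) = 17.835/42.784 = 0.41686 g/L.

0.417 g/L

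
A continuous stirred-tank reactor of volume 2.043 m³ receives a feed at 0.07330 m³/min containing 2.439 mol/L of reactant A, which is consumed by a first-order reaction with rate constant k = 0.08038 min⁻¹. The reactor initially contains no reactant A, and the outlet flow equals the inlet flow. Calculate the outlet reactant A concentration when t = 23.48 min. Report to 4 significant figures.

Accumulation = in − out − consumed: V dC/dt = Q C_in − Q C − k V C.
dC/dt = (Q/V) C_in − (Q/V + k) C; effective rate a = Q/V + k = 0.0358786 + 0.08038 = 0.116259 min⁻¹.
C_ss = Q C_in/(Q + kV) = 0.752701 mol/L; C(t) = C_ss + (C₀ − C_ss) e^(−a t).
C(23.48) = 0.752701 + (-0.752701)·e^(−0.116259·23.48) = 0.752701 + (-0.752701)·0.0652355 = 0.703598 mol/L.

0.7036 mol/L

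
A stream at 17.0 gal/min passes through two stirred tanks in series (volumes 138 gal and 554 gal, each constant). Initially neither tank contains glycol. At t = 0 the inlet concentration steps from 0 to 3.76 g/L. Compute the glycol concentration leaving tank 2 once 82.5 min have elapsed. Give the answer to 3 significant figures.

Species balance on tank i: dCᵢ/dt = (Cᵢ₋₁ − Cᵢ)/τᵢ with τᵢ = Vᵢ/Q.
τ₁ = 138/17.0 = 8.1176 min; τ₂ = 554/17.0 = 32.588 min.
Solving the cascade with C₁(0)=C₂(0)=0 gives C₂(t) = C_in[1 − (τ₁ e^(−t/τ₁) − τ₂ e^(−t/τ₂))/(τ₁ − τ₂)].
At t = 82.5: e^(−t/τ₁) = 3.8570e-05, e^(−t/τ₂) = 0.079533.
C₂ = 3.76·[1 − (8.1176·3.8570e-05 − 32.588·0.079533)/(-24.471)] = 3.76·0.89410 = 3.3618 g/L.

3.36 g/L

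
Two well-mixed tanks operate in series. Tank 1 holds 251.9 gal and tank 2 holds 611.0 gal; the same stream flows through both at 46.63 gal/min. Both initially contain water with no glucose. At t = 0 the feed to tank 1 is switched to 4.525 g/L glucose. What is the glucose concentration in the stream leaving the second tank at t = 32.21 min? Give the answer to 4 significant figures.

Time constants: τᵢ = Vᵢ/Q for each well-mixed tank.
τ₁ = 251.9/46.63 = 5.40210 min; τ₂ = 611.0/46.63 = 13.1032 min.
Tank 1: C₁ = C_in(1 − e^(−t/τ₁)). Tank 2 (τ₁ ≠ τ₂): C₂ = C_in[1 − (τ₁ e^(−t/τ₁) − τ₂ e^(−t/τ₂))/(τ₁ − τ₂)].
At t = 32.21: e^(−t/τ₁) = 0.00257349, e^(−t/τ₂) = 0.0855900.
C₂ = 4.525·[1 − (5.40210·0.00257349 − 13.1032·0.0855900)/(-7.70105)] = 4.525·0.856176 = 3.87420 g/L.

3.874 g/L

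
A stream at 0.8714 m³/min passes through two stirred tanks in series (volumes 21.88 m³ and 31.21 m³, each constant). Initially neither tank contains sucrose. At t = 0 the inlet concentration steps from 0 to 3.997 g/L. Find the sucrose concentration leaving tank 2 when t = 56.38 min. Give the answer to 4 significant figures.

Each tank obeys Vᵢ dCᵢ/dt = Q(Cᵢ₋₁ − Cᵢ), so τᵢ = Vᵢ/Q.
τ₁ = 21.88/0.8714 = 25.1090 min; τ₂ = 31.21/0.8714 = 35.8159 min.
Tank 1: C₁ = C_in(1 − e^(−t/τ₁)). Tank 2 (τ₁ ≠ τ₂): C₂ = C_in[1 − (τ₁ e^(−t/τ₁) − τ₂ e^(−t/τ₂))/(τ₁ − τ₂)].
At t = 56.38: e^(−t/τ₁) = 0.105884, e^(−t/τ₂) = 0.207182.
C₂ = 3.997·[1 − (25.1090·0.105884 − 35.8159·0.207182)/(-10.7069)] = 3.997·0.555264 = 2.21939 g/L.

2.219 g/L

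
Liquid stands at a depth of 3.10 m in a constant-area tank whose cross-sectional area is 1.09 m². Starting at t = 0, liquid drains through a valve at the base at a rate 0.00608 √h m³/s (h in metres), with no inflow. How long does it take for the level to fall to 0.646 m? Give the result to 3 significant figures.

Unsteady balance on liquid volume: A dh/dt = −0.00608 √h.
This is separable: 2 d(√h)/dt = −0.00608/A, so √h = √h₀ − (0.00608/(2A)) t.
t = 2A(√h₀ − √h)/0.00608 = 2·1.09·(√3.10 − √0.646)/0.00608
  = 2.1800 × (1.7607 − 0.80374) / 0.00608 = 343.11 s.

343 s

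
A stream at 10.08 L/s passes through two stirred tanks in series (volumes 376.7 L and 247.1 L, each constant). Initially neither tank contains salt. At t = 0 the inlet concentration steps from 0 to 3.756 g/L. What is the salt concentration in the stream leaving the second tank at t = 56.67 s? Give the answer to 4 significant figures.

Each tank obeys Vᵢ dCᵢ/dt = Q(Cᵢ₋₁ − Cᵢ), so τᵢ = Vᵢ/Q.
τ₁ = 376.7/10.08 = 37.3710 s; τ₂ = 247.1/10.08 = 24.5139 s.
Tank 1: C₁ = C_in(1 − e^(−t/τ₁)). Tank 2 (τ₁ ≠ τ₂): C₂ = C_in[1 − (τ₁ e^(−t/τ₁) − τ₂ e^(−t/τ₂))/(τ₁ − τ₂)].
At t = 56.67: e^(−t/τ₁) = 0.219497, e^(−t/τ₂) = 0.0990876.
C₂ = 3.756·[1 − (37.3710·0.219497 − 24.5139·0.0990876)/(12.8571)] = 3.756·0.550925 = 2.06928 g/L.

2.069 g/L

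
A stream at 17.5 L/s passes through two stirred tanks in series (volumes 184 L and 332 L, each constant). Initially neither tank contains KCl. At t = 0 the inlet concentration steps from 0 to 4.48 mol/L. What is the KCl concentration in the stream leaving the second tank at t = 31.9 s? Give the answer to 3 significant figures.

2.88 mol/L

Species balance on tank i: dCᵢ/dt = (Cᵢ₋₁ − Cᵢ)/τᵢ with τᵢ = Vᵢ/Q.
τ₁ = 184/17.5 = 10.514 s; τ₂ = 332/17.5 = 18.971 s.
Solving the cascade with C₁(0)=C₂(0)=0 gives C₂(t) = C_in[1 − (τ₁ e^(−t/τ₁) − τ₂ e^(−t/τ₂))/(τ₁ − τ₂)].
At t = 31.9: e^(−t/τ₁) = 0.048124, e^(−t/τ₂) = 0.18610.
C₂ = 4.48·[1 − (10.514·0.048124 − 18.971·0.18610)/(-8.4571)] = 4.48·0.64236 = 2.8778 mol/L.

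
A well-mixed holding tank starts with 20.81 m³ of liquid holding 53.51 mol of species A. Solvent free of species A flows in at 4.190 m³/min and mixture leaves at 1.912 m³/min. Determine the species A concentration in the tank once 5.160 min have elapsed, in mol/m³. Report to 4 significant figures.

1.128 mol/m³

Total volume: dV/dt = Q_in − Q_out = 2.27800 m³/min, so V(t) = 20.81 + 2.27800 t and V(5.160) = 32.5645 m³.
Species balance (pure solvent in): dm/dt = −Q_out · m/V(t).
Separate: dm/m = −Q_out dt/V(t) ⇒ ln(m/m₀) = −(Q_out/(Q_in−Q_out)) ln(V/V₀).
m = m₀ (V₀/V)^(Q_out/(Q_in−Q_out)) = 53.51 × (20.81/32.5645)^(0.839333) = 36.7458 mol.
C = m/V = 36.7458/32.5645 = 1.12840 mol/m³.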